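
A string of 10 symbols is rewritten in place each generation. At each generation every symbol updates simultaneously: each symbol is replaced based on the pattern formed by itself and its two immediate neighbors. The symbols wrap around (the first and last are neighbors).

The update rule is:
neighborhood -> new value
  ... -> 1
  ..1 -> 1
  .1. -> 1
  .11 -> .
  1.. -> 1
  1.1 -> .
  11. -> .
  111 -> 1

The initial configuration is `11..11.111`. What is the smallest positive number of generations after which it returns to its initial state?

1.11....11
....1111.1
1111.11..1
111....11.
.1.1111...
11..11.111

6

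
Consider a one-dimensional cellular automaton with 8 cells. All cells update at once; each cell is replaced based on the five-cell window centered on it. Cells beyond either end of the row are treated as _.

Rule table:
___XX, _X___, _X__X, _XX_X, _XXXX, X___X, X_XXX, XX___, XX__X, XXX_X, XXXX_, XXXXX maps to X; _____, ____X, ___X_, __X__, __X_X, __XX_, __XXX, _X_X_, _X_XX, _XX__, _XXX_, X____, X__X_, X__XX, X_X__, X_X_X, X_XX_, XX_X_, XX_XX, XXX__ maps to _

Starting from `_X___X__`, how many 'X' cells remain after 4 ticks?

tick 1: __XX__X_
tick 2: _X__X__X
tick 3: __X__X__
tick 4: ___X__X_
count of X: 2

2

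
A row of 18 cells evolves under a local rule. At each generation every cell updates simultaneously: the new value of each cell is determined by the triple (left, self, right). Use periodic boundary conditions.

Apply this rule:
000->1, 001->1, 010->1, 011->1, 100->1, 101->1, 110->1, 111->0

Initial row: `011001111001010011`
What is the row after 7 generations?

111111001111111111
000001111000000000
111111001111111111  (repeats generation 1; period 2)
generation 7: 111111001111111111

111111001111111111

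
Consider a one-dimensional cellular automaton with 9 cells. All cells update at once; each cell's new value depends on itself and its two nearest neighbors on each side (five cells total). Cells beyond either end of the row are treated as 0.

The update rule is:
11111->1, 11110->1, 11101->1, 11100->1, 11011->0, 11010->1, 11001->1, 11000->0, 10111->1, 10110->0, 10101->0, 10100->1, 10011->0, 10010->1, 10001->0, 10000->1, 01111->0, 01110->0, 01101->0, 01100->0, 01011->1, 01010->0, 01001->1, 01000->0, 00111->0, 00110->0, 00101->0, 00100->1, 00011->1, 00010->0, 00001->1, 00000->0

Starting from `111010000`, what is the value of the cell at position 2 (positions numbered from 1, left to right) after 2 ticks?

1

001110100
110011101
position 2 holds 1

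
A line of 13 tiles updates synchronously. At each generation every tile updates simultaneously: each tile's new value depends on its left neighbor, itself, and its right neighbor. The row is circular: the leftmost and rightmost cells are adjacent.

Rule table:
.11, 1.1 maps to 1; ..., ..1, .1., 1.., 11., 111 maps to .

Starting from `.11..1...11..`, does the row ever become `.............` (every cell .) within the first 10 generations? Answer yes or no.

yes

.1.......1...
.............
all cells are . at generation 2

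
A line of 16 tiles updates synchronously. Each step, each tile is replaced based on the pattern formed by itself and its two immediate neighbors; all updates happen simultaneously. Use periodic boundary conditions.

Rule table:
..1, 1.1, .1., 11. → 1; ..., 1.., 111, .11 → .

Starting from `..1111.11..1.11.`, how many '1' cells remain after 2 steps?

.1...11.1.111.1.
11..1.1111..111.
count of 1: 10

10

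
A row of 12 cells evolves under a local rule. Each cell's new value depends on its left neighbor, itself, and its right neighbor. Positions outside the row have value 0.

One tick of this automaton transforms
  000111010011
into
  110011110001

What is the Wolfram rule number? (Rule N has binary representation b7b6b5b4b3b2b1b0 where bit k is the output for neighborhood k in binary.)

229

position 4: 111 → 1  (bit 7 = 1)
position 5: 110 → 1  (bit 6 = 1)
position 6: 101 → 1  (bit 5 = 1)
position 8: 100 → 0  (bit 4 = 0)
position 3: 011 → 0  (bit 3 = 0)
position 7: 010 → 1  (bit 2 = 1)
position 2: 001 → 0  (bit 1 = 0)
position 0: 000 → 1  (bit 0 = 1)
bits b7..b0 = 11100101 = 229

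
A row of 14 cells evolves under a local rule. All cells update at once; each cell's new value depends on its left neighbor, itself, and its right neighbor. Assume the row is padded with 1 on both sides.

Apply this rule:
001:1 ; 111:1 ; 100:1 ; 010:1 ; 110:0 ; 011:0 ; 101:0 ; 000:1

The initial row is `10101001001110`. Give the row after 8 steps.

00101111110100
11100111100111
11011011011011
10000000000001
01111111111110
00111111111100
11011111111011
10001111110001

10001111110001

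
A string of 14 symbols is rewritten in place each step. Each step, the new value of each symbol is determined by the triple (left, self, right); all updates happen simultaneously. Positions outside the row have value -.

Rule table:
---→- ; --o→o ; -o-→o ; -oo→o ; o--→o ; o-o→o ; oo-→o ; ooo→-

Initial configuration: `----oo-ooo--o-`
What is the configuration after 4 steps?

---ooooo-ooooo
--oo---ooo---o
-oooo-oo-oo-oo
oo--oooooooooo

oo--oooooooooo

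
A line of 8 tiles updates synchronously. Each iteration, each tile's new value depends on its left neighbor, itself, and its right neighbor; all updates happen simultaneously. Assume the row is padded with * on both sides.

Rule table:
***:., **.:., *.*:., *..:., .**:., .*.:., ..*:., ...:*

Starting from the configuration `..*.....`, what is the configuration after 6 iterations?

.**.....

....***.
.**.....
....***.  (repeats iteration 1; period 2)
iteration 6: .**.....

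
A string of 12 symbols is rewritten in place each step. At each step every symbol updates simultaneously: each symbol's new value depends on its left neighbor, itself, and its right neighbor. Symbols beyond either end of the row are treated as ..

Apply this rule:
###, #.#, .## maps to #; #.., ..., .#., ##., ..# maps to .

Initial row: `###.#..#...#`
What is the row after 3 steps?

step 1: ##.#........
step 2: #.#.........
step 3: .#..........

.#..........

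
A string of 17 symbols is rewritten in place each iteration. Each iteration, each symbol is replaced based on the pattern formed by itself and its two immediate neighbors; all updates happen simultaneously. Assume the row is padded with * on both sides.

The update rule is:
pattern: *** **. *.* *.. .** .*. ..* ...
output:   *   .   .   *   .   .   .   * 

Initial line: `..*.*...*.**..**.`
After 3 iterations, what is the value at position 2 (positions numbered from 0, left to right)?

*....**.....*....
.***...****..***.
..*.**..**.*..*..
position 2 holds *

*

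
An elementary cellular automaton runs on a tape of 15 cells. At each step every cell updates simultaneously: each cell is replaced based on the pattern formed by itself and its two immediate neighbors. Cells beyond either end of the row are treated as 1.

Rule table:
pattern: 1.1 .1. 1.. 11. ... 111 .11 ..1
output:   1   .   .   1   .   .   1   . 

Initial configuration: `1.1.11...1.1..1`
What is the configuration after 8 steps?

1.............1

step 1: 11.111....1...1
step 2: .111.1........1
step 3: 11.11.........1
step 4: .1111.........1
step 5: 11..1.........1
step 6: .1............1
step 7: 1.............1
step 8: 1.............1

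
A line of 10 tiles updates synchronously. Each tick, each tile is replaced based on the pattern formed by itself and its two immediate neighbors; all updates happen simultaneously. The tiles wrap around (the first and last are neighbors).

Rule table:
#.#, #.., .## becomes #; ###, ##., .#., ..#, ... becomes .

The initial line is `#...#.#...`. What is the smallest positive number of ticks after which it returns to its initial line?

.#...#.#..
..#...#.#.
...#...#.#
#...#...#.
.#...#...#
#.#...#...
.#.#...#..
..#.#...#.
...#.#...#
#...#.#...

10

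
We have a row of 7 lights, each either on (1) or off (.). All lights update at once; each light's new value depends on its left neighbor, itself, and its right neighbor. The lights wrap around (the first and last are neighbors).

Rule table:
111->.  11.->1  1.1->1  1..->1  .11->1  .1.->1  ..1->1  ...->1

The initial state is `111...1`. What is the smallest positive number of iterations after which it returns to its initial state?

..11111
111...1

2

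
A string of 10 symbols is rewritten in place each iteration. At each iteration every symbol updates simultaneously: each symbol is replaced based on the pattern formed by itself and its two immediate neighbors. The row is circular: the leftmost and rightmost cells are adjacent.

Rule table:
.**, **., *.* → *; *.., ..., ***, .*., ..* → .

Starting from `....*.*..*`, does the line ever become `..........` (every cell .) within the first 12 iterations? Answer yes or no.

yes

.....*....
..........
all cells are . at iteration 2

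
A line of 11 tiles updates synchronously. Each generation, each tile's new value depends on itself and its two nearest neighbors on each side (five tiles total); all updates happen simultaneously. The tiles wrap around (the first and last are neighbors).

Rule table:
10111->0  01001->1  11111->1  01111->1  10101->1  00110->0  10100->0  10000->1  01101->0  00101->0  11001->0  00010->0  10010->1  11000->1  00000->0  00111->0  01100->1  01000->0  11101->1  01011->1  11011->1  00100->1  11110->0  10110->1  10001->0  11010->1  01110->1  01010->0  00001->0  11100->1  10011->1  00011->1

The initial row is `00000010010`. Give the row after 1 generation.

10000011110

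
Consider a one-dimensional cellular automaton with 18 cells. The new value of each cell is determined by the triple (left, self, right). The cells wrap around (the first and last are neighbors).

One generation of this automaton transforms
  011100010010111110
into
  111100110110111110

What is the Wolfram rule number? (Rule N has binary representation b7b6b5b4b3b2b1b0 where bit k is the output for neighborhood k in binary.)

position 2: 111 → 1  (bit 7 = 1)
position 3: 110 → 1  (bit 6 = 1)
position 11: 101 → 0  (bit 5 = 0)
position 4: 100 → 0  (bit 4 = 0)
position 1: 011 → 1  (bit 3 = 1)
position 7: 010 → 1  (bit 2 = 1)
position 0: 001 → 1  (bit 1 = 1)
position 5: 000 → 0  (bit 0 = 0)
bits b7..b0 = 11001110 = 206

206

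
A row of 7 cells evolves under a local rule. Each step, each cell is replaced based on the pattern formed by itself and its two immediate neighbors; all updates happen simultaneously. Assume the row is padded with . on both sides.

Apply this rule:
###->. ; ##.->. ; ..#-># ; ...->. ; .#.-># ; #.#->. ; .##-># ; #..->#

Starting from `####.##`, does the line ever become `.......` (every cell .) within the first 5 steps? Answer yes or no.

no

step 1: #....#.
step 2: ##..###
step 3: #.###..
step 4: #.#..#.
step 5: #.#####
step 5 is #.#####, still not uniform .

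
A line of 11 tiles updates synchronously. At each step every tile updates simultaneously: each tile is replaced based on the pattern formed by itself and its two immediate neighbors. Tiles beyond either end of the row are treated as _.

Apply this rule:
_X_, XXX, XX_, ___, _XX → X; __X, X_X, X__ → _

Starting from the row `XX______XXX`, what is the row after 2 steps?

XX_XXXX_XXX
XX_XXXX_XXX

XX_XXXX_XXX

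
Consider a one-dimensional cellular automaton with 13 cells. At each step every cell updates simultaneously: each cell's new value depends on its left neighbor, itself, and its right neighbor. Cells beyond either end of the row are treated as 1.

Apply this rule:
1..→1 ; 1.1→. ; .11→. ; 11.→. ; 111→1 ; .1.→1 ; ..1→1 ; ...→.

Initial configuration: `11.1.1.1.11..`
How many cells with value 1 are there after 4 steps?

1..1.1.1...11
.111.1.11.1.1
..1..1....1..
1111111..1111
count of 1: 11

11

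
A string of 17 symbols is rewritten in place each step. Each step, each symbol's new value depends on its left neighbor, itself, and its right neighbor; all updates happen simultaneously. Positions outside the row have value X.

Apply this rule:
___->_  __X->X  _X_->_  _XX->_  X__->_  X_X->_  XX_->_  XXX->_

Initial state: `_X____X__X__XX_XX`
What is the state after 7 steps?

__X__X_____X__X__

step 1: _____X__X__X_____
step 2: ____X__X__X_____X
step 3: ___X__X__X_____X_
step 4: __X__X__X_____X__
step 5: _X__X__X_____X__X
step 6: ___X__X_____X__X_
step 7: __X__X_____X__X__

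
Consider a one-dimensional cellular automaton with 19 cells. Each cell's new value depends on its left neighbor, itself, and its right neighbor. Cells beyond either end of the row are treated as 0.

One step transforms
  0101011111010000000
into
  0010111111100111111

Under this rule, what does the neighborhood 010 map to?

At position 1 the neighborhood is 010; the next row has 0 there.

0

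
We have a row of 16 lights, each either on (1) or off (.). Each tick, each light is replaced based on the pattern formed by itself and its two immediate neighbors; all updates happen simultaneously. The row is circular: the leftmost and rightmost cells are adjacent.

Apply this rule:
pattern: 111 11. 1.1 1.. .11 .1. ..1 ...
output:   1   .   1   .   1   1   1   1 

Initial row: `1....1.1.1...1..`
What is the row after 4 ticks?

1111111.111.11.1

tick 1: 1.11111111.111.1
tick 2: .11111111.111.11
tick 3: 11111111.111.11.
tick 4: 1111111.111.11.1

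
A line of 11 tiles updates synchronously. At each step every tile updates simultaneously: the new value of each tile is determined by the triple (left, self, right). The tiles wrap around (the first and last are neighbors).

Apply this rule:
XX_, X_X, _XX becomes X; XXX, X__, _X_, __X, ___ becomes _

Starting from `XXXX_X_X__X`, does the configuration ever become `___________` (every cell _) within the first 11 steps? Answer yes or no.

___XX_X___X
___XXX_____
___X_X_____
____X______
___________
all cells are _ at step 5

yes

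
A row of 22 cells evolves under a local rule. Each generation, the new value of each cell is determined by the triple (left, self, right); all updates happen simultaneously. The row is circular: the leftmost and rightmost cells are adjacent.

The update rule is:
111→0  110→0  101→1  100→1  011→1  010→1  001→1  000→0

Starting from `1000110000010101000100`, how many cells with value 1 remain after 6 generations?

15

1101101000111111101111
0011011101100000011000
0110110011010000110100
1101101110111001101110
1011011001100111011001
0110110111011100110111
count of 1: 15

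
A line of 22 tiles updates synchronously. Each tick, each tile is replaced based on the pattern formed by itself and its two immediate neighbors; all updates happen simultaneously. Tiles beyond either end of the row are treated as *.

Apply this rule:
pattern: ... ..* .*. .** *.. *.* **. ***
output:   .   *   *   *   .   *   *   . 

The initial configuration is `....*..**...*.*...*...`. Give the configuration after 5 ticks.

..*.***...**.*.**.***.

...**.***..****..**..*
..*****.*.**..*.***.**
.**...******.****.***.
***..**....***..***.**
..*.***...**.*.**.***.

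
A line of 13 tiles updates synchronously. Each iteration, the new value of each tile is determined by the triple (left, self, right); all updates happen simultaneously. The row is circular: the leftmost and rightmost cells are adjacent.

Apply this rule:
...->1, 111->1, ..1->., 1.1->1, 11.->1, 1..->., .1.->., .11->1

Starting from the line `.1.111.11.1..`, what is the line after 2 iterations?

..11111111..1
..11111111...

..11111111...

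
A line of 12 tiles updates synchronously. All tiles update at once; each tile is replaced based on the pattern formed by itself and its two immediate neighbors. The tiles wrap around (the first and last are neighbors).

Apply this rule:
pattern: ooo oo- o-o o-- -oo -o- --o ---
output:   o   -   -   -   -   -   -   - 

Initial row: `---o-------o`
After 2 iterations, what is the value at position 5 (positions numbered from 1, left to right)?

-

------------
------------
position 5 holds -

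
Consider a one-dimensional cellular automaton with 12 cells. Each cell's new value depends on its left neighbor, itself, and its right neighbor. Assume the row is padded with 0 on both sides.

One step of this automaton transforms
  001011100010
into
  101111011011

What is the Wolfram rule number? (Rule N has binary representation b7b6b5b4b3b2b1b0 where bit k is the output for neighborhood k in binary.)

position 5: 111 → 1  (bit 7 = 1)
position 6: 110 → 0  (bit 6 = 0)
position 3: 101 → 1  (bit 5 = 1)
position 7: 100 → 1  (bit 4 = 1)
position 4: 011 → 1  (bit 3 = 1)
position 2: 010 → 1  (bit 2 = 1)
position 1: 001 → 0  (bit 1 = 0)
position 0: 000 → 1  (bit 0 = 1)
bits b7..b0 = 10111101 = 189

189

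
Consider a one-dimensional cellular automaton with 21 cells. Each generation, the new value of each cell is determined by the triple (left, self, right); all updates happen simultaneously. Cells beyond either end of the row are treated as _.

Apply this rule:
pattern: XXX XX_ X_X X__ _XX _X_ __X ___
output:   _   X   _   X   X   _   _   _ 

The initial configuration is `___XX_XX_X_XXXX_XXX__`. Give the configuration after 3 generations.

___XX_X_XX___X____X_X

generation 1: ___XX_XX___X__X_X_XX_
generation 2: ___XX_XXX___X_____XXX
generation 3: ___XX_X_XX___X____X_X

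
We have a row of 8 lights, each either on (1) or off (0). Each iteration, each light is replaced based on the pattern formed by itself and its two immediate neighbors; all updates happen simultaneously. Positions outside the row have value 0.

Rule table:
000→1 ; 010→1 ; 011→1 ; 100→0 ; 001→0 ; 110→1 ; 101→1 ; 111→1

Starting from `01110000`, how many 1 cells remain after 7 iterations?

7

01110111
01111111
01111111  (fixed point — unchanged through iteration 7)
count of 1: 7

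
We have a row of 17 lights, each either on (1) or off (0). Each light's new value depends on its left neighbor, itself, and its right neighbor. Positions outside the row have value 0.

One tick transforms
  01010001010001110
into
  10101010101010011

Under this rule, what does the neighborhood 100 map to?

At position 4 the neighborhood is 100; the next row has 1 there.

1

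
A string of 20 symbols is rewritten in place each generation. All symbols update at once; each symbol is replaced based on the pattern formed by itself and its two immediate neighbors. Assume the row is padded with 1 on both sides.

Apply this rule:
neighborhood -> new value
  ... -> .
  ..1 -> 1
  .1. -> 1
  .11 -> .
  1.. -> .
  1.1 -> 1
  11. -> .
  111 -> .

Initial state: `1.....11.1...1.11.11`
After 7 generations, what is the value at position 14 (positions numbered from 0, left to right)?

.....1..11..111..1..
....11.1...1....11.1
...1..11..11...1..1.
..11.1...1....11.111
.1..11..11...1..1...
11.1...1....11.11..1
..11..11...1..1...1.
position 14 holds 1

1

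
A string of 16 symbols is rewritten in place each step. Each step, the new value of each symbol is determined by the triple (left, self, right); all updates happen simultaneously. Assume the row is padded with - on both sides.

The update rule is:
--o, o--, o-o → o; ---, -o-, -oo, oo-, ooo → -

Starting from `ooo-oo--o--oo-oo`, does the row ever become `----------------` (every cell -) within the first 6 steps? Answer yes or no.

step 1: ---o--oo-oo--o--
step 2: --o-oo--o--oo-o-
step 3: -o-o--oo-oo--o-o
step 4: o-o-oo--o--oo-o-
step 5: -o-o--oo-oo--o-o  (repeats step 3; period 2)
step 6: o-o-oo--o--oo-o-
step 6 is o-o-oo--o--oo-o-, still not uniform -

no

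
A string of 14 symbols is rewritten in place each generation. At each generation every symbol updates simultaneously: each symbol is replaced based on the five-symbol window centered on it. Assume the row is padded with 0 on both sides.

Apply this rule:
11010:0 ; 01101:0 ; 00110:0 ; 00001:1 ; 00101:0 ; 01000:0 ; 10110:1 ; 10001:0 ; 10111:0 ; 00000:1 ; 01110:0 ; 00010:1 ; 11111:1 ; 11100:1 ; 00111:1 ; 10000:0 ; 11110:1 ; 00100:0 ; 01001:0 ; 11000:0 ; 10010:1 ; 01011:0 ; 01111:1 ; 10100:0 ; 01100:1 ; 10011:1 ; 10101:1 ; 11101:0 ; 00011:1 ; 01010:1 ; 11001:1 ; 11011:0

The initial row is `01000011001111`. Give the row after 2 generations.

generation 1: 10001101111111
generation 2: 00010000111111

00010000111111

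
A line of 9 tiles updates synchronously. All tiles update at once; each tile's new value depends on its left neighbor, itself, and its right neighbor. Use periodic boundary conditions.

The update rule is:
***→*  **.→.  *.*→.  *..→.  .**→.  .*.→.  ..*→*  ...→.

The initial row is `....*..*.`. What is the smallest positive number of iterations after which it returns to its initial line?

...*..*..
..*..*...
.*..*....
*..*.....
..*.....*
.*.....*.
*.....*..
.....*..*
....*..*.

9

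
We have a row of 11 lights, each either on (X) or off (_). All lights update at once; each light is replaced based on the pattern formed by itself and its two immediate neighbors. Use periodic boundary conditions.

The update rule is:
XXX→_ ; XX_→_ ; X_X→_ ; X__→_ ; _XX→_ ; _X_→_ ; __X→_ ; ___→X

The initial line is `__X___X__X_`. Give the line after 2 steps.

__X___XXXX_

step 1: X___X______
step 2: __X___XXXX_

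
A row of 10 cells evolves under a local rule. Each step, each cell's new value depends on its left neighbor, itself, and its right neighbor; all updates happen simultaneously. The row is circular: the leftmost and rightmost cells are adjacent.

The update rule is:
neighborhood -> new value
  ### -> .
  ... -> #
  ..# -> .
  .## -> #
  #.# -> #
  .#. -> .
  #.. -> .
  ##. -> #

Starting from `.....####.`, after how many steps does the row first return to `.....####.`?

6

step 1: ####.#..#.
step 2: #..##....#
step 3: #..##.##.#
step 4: #..#######
step 5: #..#......
step 6: .....####.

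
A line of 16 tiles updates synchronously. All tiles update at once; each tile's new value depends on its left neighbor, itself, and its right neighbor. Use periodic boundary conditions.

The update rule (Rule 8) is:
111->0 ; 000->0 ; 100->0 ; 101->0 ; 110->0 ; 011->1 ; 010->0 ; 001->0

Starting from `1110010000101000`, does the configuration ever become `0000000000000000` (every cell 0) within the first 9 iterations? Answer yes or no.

1000000000000000
0000000000000000
all cells are 0 at iteration 2

yes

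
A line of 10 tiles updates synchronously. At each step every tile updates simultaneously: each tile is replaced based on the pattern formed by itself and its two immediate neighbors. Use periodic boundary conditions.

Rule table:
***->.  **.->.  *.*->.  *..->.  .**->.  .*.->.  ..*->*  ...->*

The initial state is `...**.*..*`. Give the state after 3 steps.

..**.....*

.**.....*.
*...****..
..**.....*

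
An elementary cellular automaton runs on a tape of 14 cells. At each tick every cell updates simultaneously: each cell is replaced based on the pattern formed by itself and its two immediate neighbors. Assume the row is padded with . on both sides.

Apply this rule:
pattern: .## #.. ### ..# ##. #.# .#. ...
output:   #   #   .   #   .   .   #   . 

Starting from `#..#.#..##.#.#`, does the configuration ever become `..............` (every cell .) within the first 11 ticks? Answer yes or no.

####.####..#.#
#....#...###.#
##..###.##...#
#.###...#.#.##
#.#..#.##.#.#.
#.####.#..#.##
#.#....####.#.
#.##..##....##
#.#.###.#..##.
#.#.#...####.#
#.#.##.##....#
tick 11 is #.#.##.##....#, still not uniform .

no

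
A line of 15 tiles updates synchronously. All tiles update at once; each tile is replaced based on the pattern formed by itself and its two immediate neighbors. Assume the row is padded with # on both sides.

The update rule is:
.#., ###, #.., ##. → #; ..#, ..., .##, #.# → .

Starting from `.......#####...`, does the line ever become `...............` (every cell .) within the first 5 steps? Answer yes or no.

#.......#####..
##.......#####.
###.......####.
####.......###.
#####.......##.
step 5 is #####.......##., still not uniform .

no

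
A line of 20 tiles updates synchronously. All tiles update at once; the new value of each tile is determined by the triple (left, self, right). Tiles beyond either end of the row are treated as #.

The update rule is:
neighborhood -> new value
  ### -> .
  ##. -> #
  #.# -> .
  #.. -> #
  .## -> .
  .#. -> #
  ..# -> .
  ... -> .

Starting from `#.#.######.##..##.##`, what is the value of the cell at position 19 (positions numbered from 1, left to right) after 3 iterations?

iteration 1: #.#......#..##..#...
iteration 2: #.##.....##..##.##..
iteration 3: #..##.....##..#..##.
position 19 holds #

#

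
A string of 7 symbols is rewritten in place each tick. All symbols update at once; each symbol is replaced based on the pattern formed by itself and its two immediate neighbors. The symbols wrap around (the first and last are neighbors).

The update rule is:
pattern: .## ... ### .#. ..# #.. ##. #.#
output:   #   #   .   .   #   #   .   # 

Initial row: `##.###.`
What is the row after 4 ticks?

#.##.##

#.##..#
.##.###
##.##..
#.##.##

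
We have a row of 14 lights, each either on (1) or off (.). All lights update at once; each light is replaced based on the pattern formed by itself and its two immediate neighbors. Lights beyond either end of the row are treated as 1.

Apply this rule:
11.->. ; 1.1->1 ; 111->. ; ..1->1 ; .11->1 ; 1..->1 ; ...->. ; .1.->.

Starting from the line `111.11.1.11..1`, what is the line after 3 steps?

...11.1.11.111
1.11.1.11.11..
.11.1.11.11.11

.11.1.11.11.11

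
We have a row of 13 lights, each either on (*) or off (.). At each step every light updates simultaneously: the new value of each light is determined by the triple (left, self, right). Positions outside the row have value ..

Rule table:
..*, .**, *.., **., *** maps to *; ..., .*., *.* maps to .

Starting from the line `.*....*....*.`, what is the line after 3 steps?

..****.****..

*.*..*.*..*.*
...**...**...
..****.****..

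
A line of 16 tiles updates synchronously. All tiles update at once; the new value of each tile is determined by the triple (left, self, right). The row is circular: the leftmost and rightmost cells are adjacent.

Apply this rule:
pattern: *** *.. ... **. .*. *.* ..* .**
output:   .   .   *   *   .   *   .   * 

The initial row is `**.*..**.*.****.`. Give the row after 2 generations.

..*.*.*.****..*.

generation 1: ***...***.**..**
generation 2: ..*.*.*.****..*.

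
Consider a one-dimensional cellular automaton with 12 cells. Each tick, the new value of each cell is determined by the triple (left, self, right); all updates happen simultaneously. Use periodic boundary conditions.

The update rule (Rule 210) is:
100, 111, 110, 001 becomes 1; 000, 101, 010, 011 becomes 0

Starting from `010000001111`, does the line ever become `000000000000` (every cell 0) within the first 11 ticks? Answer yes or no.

001000010111
110100100011
110011010101
111101000000
011100100001
001111010010
010111001101
000011110100
000101110010
001000111101
110101011100
tick 11 is 110101011100, still not uniform 0

no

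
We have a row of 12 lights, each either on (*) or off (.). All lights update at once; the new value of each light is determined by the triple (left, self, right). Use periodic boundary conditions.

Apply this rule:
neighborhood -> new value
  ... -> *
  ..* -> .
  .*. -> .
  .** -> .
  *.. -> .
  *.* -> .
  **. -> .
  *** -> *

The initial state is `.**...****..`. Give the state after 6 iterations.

....*..**..*
.**.........
....********
.**..******.
......****..
*****..**..*

*****..**..*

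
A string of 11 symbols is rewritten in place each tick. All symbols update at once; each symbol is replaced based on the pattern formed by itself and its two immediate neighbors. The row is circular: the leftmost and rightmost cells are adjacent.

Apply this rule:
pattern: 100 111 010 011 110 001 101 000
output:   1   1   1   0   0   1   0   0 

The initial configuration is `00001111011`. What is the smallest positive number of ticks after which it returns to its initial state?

10010110000
11110001001
11101011110
01001001100
11111110010
01111101110
10111000101
00010101100
00110100010
01000110111
01101000010
10001100111
01010011011
01011100000
11001010000
00111011001
11010000111
10011001011
01100111001
00011010111
10100010010
10110111110
10000011100
11000101011
10101101001
00100001110
01110010101
00101110101
11100100101
11011111100
00001111011

31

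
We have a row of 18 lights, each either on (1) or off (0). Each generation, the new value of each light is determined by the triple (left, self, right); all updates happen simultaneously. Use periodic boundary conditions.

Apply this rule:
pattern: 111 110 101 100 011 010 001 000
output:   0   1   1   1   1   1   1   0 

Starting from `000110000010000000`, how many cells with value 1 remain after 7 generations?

001111000111000000
011001101101100000
111111111111110000
100000000000011001
110000000000111111
011000000001100000
111100000011110000
count of 1: 8

8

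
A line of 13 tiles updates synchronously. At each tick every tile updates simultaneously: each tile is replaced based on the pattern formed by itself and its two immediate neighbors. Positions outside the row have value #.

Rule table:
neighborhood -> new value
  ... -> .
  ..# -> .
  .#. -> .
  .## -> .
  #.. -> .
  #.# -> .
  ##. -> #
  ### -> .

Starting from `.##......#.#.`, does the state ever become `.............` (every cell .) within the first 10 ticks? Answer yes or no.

yes

..#..........
.............
all cells are . at tick 2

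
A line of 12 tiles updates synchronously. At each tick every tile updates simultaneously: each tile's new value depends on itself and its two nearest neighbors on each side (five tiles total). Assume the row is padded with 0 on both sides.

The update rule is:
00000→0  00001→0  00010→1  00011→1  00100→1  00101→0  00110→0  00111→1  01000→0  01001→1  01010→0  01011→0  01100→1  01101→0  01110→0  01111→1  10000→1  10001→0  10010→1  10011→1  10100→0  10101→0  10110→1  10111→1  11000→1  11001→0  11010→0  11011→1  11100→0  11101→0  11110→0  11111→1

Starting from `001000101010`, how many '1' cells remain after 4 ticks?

011001000000
101011010000
000010000100
000110101101
count of 1: 6

6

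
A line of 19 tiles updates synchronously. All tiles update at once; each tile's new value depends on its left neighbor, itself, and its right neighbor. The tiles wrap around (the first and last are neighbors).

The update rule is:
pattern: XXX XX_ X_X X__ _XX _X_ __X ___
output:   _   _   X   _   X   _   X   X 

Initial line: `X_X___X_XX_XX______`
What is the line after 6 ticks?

__XX_XX__XX__XX__XX

_X__XX_XX_XX__XXXXX
X__XX_XX_XX__XX____
__XX_XX_XX__XX__XXX
_XX_XX_XX__XX__XX__
XX_XX_XX__XX__XX__X
__XX_XX__XX__XX__XX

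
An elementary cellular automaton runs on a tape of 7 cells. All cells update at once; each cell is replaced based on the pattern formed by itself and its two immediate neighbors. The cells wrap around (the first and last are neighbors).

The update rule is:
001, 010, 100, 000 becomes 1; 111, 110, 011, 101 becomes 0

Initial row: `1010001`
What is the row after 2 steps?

step 1: 0011110
step 2: 1100001

1100001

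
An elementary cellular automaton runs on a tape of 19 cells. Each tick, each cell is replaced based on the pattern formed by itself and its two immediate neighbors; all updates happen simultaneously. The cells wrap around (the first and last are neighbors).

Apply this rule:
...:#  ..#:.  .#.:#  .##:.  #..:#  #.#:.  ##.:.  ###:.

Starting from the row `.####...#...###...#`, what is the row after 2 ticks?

####.......###....#

.....##.###....##.#
####.......###....#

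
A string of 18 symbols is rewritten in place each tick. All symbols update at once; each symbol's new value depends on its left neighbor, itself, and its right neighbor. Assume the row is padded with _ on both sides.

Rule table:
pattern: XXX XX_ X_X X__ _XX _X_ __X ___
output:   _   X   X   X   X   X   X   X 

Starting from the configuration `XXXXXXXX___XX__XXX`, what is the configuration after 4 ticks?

XXXXXXXX_______XXX

X______XXXXXXXXX_X
XXXXXXXX_______XXX
X______XXXXXXXXX_X  (repeats tick 1; period 2)
tick 4: XXXXXXXX_______XXX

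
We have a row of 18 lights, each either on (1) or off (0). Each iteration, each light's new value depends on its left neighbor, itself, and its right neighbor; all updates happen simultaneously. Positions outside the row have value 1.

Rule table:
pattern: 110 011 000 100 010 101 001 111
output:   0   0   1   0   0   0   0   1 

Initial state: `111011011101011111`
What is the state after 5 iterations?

110000001000001111
100111100011100111
000011001001000011
011000000000011001
000011111111000000

000011111111000000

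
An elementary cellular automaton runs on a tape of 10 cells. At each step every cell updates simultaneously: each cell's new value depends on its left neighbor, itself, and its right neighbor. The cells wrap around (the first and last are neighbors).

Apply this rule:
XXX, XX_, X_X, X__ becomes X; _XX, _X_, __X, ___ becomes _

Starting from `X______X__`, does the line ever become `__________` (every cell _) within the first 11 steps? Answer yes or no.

_X______X_
__X______X
X__X______
_X__X_____
__X__X____
___X__X___
____X__X__
_____X__X_
______X__X
X______X__  (repeats step 0; period 10)
step 11: _X______X_
step 11 is _X______X_, still not uniform _

no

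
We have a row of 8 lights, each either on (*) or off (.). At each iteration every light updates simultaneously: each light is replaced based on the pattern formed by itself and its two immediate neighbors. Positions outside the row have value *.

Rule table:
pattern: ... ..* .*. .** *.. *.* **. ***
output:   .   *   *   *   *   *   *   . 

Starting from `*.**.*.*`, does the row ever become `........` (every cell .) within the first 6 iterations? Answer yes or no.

********
........
all cells are . at iteration 2

yes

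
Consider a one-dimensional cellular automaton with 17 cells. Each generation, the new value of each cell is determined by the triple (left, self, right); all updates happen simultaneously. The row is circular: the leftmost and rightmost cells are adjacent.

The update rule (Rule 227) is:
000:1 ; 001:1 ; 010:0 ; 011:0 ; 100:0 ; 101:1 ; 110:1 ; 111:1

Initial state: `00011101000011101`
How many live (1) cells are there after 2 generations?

11

01101110011101110
10110110101110110
count of 1: 11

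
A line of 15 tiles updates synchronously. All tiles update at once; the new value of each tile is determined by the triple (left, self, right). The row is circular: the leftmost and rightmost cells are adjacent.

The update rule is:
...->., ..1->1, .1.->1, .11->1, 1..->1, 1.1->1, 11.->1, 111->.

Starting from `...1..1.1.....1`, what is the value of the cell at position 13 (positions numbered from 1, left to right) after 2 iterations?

1.11111111...11
111......11.11.
position 13 holds 1

1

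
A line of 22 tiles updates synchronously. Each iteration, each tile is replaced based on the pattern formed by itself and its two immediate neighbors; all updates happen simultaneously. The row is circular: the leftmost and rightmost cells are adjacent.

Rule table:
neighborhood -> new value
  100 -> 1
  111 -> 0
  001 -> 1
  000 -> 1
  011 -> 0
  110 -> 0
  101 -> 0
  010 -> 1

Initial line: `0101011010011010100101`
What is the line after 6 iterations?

0101000011100010111101
0101111100011110000001
0100000011100001111111
0111111100011110000000
1000000011100001111111
0111111100011110000000

0111111100011110000000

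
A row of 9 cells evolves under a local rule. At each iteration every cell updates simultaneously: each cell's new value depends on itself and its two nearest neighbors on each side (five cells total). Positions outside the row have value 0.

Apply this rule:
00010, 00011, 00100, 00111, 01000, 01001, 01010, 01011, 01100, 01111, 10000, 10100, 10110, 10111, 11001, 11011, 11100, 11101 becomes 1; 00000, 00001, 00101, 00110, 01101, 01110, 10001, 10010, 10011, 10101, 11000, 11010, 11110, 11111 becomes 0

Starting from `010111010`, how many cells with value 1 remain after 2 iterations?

101101011
011000111
count of 1: 5

5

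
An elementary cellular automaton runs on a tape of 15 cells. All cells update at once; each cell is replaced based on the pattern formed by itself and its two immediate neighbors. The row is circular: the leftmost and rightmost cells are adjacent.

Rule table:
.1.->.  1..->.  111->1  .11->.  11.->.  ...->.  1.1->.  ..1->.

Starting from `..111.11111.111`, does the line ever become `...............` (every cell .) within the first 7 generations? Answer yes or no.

yes

...1...111...1.
........1......
...............
all cells are . at generation 3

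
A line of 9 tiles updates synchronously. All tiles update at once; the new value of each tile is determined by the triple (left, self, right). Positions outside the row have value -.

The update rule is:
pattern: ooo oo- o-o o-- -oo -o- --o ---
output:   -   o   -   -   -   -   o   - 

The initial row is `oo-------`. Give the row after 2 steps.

o--------

step 1: -o-------
step 2: o--------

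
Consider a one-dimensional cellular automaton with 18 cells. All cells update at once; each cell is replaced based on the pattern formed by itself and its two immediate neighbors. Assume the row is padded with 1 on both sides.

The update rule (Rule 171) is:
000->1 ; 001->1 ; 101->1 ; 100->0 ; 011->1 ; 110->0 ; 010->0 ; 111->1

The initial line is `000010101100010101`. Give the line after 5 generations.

010110011010111111

011101011001101011
111010110011010111
110101100110101111
101011001101011111
010110011010111111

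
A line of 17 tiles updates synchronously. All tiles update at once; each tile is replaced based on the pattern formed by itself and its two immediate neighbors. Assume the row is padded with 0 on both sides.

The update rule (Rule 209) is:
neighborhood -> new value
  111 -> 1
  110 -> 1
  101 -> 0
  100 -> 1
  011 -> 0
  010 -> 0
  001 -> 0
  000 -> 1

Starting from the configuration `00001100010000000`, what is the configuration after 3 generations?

11100111001111111
01110011100111111
00111001110011111

00111001110011111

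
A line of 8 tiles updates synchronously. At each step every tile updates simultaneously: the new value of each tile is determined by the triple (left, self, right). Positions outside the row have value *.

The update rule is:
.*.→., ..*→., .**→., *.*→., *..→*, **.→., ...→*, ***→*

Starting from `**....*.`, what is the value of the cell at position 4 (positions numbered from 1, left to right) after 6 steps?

*.***...
...*.**.
**......
*.*****.
...***..
**..*.*.
position 4 holds .

.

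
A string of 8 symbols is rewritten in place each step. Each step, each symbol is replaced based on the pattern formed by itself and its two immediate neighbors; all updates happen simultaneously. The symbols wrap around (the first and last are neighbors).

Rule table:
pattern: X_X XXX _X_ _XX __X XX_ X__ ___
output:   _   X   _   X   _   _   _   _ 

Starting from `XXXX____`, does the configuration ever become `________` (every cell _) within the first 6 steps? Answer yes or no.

XXX_____
XX______
X_______
________
all cells are _ at step 4

yes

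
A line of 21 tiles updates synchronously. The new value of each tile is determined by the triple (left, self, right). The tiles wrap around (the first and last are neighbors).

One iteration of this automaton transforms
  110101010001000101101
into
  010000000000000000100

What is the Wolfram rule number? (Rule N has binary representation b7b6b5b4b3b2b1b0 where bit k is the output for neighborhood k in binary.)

64

position 0: 111 → 0  (bit 7 = 0)
position 1: 110 → 1  (bit 6 = 1)
position 2: 101 → 0  (bit 5 = 0)
position 8: 100 → 0  (bit 4 = 0)
position 17: 011 → 0  (bit 3 = 0)
position 3: 010 → 0  (bit 2 = 0)
position 10: 001 → 0  (bit 1 = 0)
position 9: 000 → 0  (bit 0 = 0)
bits b7..b0 = 01000000 = 64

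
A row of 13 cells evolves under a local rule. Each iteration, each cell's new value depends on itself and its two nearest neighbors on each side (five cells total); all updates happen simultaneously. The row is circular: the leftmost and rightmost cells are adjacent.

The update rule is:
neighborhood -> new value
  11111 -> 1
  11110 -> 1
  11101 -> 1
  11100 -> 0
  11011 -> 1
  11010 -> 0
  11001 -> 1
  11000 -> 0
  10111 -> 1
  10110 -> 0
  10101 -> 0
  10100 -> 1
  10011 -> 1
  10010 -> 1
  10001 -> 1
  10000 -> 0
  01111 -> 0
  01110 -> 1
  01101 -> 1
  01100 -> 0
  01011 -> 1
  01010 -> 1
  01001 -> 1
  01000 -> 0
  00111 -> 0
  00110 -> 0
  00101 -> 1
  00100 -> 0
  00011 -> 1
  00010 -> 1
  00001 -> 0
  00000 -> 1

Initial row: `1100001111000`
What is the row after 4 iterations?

0000010010011
0010101101100
0111010110000
1011001000010

1011001000010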